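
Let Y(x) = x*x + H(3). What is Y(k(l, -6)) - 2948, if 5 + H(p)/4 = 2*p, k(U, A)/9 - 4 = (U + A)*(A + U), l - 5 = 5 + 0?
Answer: 29456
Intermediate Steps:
l = 10 (l = 5 + (5 + 0) = 5 + 5 = 10)
k(U, A) = 36 + 9*(A + U)**2 (k(U, A) = 36 + 9*((U + A)*(A + U)) = 36 + 9*((A + U)*(A + U)) = 36 + 9*(A + U)**2)
H(p) = -20 + 8*p (H(p) = -20 + 4*(2*p) = -20 + 8*p)
Y(x) = 4 + x**2 (Y(x) = x*x + (-20 + 8*3) = x**2 + (-20 + 24) = x**2 + 4 = 4 + x**2)
Y(k(l, -6)) - 2948 = (4 + (36 + 9*(-6 + 10)**2)**2) - 2948 = (4 + (36 + 9*4**2)**2) - 2948 = (4 + (36 + 9*16)**2) - 2948 = (4 + (36 + 144)**2) - 2948 = (4 + 180**2) - 2948 = (4 + 32400) - 2948 = 32404 - 2948 = 29456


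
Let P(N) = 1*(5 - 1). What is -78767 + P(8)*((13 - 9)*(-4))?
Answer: -78831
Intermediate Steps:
P(N) = 4 (P(N) = 1*4 = 4)
-78767 + P(8)*((13 - 9)*(-4)) = -78767 + 4*((13 - 9)*(-4)) = -78767 + 4*(4*(-4)) = -78767 + 4*(-16) = -78767 - 64 = -78831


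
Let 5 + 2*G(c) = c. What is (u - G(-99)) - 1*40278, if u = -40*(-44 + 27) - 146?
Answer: -39692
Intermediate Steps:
G(c) = -5/2 + c/2
u = 534 (u = -40*(-17) - 146 = 680 - 146 = 534)
(u - G(-99)) - 1*40278 = (534 - (-5/2 + (1/2)*(-99))) - 1*40278 = (534 - (-5/2 - 99/2)) - 40278 = (534 - 1*(-52)) - 40278 = (534 + 52) - 40278 = 586 - 40278 = -39692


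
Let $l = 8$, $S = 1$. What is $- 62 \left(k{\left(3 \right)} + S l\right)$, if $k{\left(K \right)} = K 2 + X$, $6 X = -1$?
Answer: $- \frac{2573}{3} \approx -857.67$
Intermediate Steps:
$X = - \frac{1}{6}$ ($X = \frac{1}{6} \left(-1\right) = - \frac{1}{6} \approx -0.16667$)
$k{\left(K \right)} = - \frac{1}{6} + 2 K$ ($k{\left(K \right)} = K 2 - \frac{1}{6} = 2 K - \frac{1}{6} = - \frac{1}{6} + 2 K$)
$- 62 \left(k{\left(3 \right)} + S l\right) = - 62 \left(\left(- \frac{1}{6} + 2 \cdot 3\right) + 1 \cdot 8\right) = - 62 \left(\left(- \frac{1}{6} + 6\right) + 8\right) = - 62 \left(\frac{35}{6} + 8\right) = \left(-62\right) \frac{83}{6} = - \frac{2573}{3}$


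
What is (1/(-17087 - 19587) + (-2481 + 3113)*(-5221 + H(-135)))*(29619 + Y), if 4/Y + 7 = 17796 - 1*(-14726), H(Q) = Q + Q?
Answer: -17509869709153145003/170350730 ≈ -1.0279e+11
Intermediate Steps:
H(Q) = 2*Q
Y = 4/32515 (Y = 4/(-7 + (17796 - 1*(-14726))) = 4/(-7 + (17796 + 14726)) = 4/(-7 + 32522) = 4/32515 ≈ 0.00012302)
(1/(-17087 - 19587) + (-2481 + 3113)*(-5221 + H(-135)))*(29619 + Y) = (1/(-17087 - 19587) + (-2481 + 3113)*(-5221 + 2*(-135)))*(29619 + 4/32515) = (1/(-36674) + 632*(-5221 - 270))*(963061789/32515) = (-1/36674 + 632*(-5491))*(963061789/32515) = (-1/36674 - 3470312)*(963061789/32515) = -127270222289/36674*963061789/32515 = -17509869709153145003/170350730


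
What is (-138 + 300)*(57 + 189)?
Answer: 39852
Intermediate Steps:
(-138 + 300)*(57 + 189) = 162*246 = 39852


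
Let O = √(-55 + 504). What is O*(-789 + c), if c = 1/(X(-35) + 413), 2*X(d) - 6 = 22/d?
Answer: -11479126*√449/14549 ≈ -16719.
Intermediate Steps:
X(d) = 3 + 11/d (X(d) = 3 + (22/d)/2 = 3 + 11/d)
c = 35/14549 (c = 1/((3 + 11/(-35)) + 413) = 1/((3 + 11*(-1/35)) + 413) = 1/((3 - 11/35) + 413) = 1/(94/35 + 413) = 1/(14549/35) = 35/14549 ≈ 0.0024057)
O = √449 ≈ 21.190
O*(-789 + c) = √449*(-789 + 35/14549) = √449*(-11479126/14549) = -11479126*√449/14549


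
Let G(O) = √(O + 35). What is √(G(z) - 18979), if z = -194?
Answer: √(-18979 + I*√159) ≈ 0.0458 + 137.76*I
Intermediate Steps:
G(O) = √(35 + O)
√(G(z) - 18979) = √(√(35 - 194) - 18979) = √(√(-159) - 18979) = √(I*√159 - 18979) = √(-18979 + I*√159)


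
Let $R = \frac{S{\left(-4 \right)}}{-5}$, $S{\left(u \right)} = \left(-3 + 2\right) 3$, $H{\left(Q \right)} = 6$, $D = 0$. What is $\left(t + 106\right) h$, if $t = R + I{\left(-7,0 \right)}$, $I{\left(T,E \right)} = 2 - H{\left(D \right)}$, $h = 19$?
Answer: $\frac{9747}{5} \approx 1949.4$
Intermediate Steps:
$S{\left(u \right)} = -3$ ($S{\left(u \right)} = \left(-1\right) 3 = -3$)
$I{\left(T,E \right)} = -4$ ($I{\left(T,E \right)} = 2 - 6 = -4$)
$R = \frac{3}{5}$ ($R = - \frac{3}{-5} = \left(-3\right) \left(- \frac{1}{5}\right) = \frac{3}{5} \approx 0.6$)
$t = - \frac{17}{5}$ ($t = \frac{3}{5} - 4 = - \frac{17}{5} \approx -3.4$)
$\left(t + 106\right) h = \left(- \frac{17}{5} + 106\right) 19 = \frac{513}{5} \cdot 19 = \frac{9747}{5}$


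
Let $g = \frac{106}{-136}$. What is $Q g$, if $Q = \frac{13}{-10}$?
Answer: $\frac{689}{680} \approx 1.0132$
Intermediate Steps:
$Q = - \frac{13}{10}$ ($Q = 13 \left(- \frac{1}{10}\right) = - \frac{13}{10} \approx -1.3$)
$g = - \frac{53}{68}$ ($g = 106 \left(- \frac{1}{136}\right) = - \frac{53}{68} \approx -0.77941$)
$Q g = \left(- \frac{13}{10}\right) \left(- \frac{53}{68}\right) = \frac{689}{680}$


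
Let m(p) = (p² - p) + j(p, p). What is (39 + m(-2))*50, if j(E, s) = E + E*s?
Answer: 2350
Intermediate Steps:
m(p) = p² - p + p*(1 + p) (m(p) = (p² - p) + p*(1 + p) = p² - p + p*(1 + p))
(39 + m(-2))*50 = (39 + 2*(-2)²)*50 = (39 + 2*4)*50 = (39 + 8)*50 = 47*50 = 2350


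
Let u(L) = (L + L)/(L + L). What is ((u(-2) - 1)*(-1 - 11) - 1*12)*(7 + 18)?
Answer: -300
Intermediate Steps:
u(L) = 1 (u(L) = (2*L)/((2*L)) = (2*L)*(1/(2*L)) = 1)
((u(-2) - 1)*(-1 - 11) - 1*12)*(7 + 18) = ((1 - 1)*(-1 - 11) - 1*12)*(7 + 18) = (0*(-12) - 12)*25 = (0 - 12)*25 = -12*25 = -300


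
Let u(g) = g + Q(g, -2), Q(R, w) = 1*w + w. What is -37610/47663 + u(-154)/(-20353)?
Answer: -757945576/970085039 ≈ -0.78132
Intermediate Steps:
Q(R, w) = 2*w (Q(R, w) = w + w = 2*w)
u(g) = -4 + g (u(g) = g + 2*(-2) = g - 4 = -4 + g)
-37610/47663 + u(-154)/(-20353) = -37610/47663 + (-4 - 154)/(-20353) = -37610*1/47663 - 158*(-1/20353) = -37610/47663 + 158/20353 = -757945576/970085039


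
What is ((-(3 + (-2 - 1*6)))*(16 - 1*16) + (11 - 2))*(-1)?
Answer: -9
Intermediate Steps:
((-(3 + (-2 - 1*6)))*(16 - 1*16) + (11 - 2))*(-1) = ((-(3 + (-2 - 6)))*(16 - 16) + 9)*(-1) = (-(3 - 8)*0 + 9)*(-1) = (-1*(-5)*0 + 9)*(-1) = (5*0 + 9)*(-1) = (0 + 9)*(-1) = 9*(-1) = -9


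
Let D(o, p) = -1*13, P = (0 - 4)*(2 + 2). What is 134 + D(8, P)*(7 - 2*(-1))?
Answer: 17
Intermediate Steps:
P = -16 (P = -4*4 = -16)
D(o, p) = -13
134 + D(8, P)*(7 - 2*(-1)) = 134 - 13*(7 - 2*(-1)) = 134 - 13*(7 + 2) = 134 - 13*9 = 134 - 117 = 17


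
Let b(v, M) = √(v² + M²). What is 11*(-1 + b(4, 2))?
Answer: -11 + 22*√5 ≈ 38.193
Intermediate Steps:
b(v, M) = √(M² + v²)
11*(-1 + b(4, 2)) = 11*(-1 + √(2² + 4²)) = 11*(-1 + √(4 + 16)) = 11*(-1 + √20) = 11*(-1 + 2*√5) = -11 + 22*√5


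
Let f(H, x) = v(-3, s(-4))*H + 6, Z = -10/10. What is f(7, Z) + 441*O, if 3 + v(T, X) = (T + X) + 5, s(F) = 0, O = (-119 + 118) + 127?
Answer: 55565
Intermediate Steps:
O = 126 (O = -1 + 127 = 126)
Z = -1 (Z = -10*⅒ = -1)
v(T, X) = 2 + T + X (v(T, X) = -3 + ((T + X) + 5) = -3 + (5 + T + X) = 2 + T + X)
f(H, x) = 6 - H (f(H, x) = (2 - 3 + 0)*H + 6 = -H + 6 = 6 - H)
f(7, Z) + 441*O = (6 - 1*7) + 441*126 = (6 - 7) + 55566 = -1 + 55566 = 55565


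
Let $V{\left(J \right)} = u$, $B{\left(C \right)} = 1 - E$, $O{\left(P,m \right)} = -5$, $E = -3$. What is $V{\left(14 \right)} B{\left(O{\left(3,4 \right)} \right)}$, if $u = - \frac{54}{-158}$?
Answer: $\frac{108}{79} \approx 1.3671$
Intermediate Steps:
$B{\left(C \right)} = 4$ ($B{\left(C \right)} = 1 - -3 = 1 + 3 = 4$)
$u = \frac{27}{79}$ ($u = \left(-54\right) \left(- \frac{1}{158}\right) = \frac{27}{79} \approx 0.34177$)
$V{\left(J \right)} = \frac{27}{79}$
$V{\left(14 \right)} B{\left(O{\left(3,4 \right)} \right)} = \frac{27}{79} \cdot 4 = \frac{108}{79}$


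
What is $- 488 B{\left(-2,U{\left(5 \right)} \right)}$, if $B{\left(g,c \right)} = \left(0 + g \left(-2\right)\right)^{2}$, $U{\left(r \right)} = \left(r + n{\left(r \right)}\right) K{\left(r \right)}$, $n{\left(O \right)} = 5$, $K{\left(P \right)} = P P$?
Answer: $-7808$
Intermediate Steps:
$K{\left(P \right)} = P^{2}$
$U{\left(r \right)} = r^{2} \left(5 + r\right)$ ($U{\left(r \right)} = \left(r + 5\right) r^{2} = \left(5 + r\right) r^{2} = r^{2} \left(5 + r\right)$)
$B{\left(g,c \right)} = 4 g^{2}$ ($B{\left(g,c \right)} = \left(0 - 2 g\right)^{2} = \left(- 2 g\right)^{2} = 4 g^{2}$)
$- 488 B{\left(-2,U{\left(5 \right)} \right)} = - 488 \cdot 4 \left(-2\right)^{2} = - 488 \cdot 4 \cdot 4 = \left(-488\right) 16 = -7808$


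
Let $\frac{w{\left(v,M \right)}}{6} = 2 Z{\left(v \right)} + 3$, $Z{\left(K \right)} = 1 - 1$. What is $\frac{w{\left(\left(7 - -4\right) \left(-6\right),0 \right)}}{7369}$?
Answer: $\frac{18}{7369} \approx 0.0024427$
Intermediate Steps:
$Z{\left(K \right)} = 0$ ($Z{\left(K \right)} = 1 - 1 = 0$)
$w{\left(v,M \right)} = 18$ ($w{\left(v,M \right)} = 6 \left(2 \cdot 0 + 3\right) = 6 \left(0 + 3\right) = 6 \cdot 3 = 18$)
$\frac{w{\left(\left(7 - -4\right) \left(-6\right),0 \right)}}{7369} = \frac{18}{7369}$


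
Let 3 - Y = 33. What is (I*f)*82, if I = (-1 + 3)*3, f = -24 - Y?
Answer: 2952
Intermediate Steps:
Y = -30 (Y = 3 - 1*33 = 3 - 33 = -30)
f = 6 (f = -24 - 1*(-30) = -24 + 30 = 6)
I = 6 (I = 2*3 = 6)
(I*f)*82 = (6*6)*82 = 36*82 = 2952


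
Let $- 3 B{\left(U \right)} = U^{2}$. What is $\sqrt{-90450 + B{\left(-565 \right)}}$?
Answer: $\frac{5 i \sqrt{70869}}{3} \approx 443.69 i$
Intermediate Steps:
$B{\left(U \right)} = - \frac{U^{2}}{3}$
$\sqrt{-90450 + B{\left(-565 \right)}} = \sqrt{-90450 - \frac{\left(-565\right)^{2}}{3}} = \sqrt{-90450 - \frac{319225}{3}} = \sqrt{- \frac{590575}{3}} = \frac{5 i \sqrt{70869}}{3}$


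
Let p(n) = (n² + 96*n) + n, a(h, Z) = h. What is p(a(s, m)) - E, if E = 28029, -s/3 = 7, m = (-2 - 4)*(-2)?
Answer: -29625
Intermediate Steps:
m = 12 (m = -6*(-2) = 12)
s = -21 (s = -3*7 = -21)
p(n) = n² + 97*n
p(a(s, m)) - E = -21*(97 - 21) - 1*28029 = -21*76 - 28029 = -1596 - 28029 = -29625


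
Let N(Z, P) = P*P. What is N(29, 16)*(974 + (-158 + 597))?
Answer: 361728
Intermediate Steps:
N(Z, P) = P²
N(29, 16)*(974 + (-158 + 597)) = 16²*(974 + (-158 + 597)) = 256*(974 + 439) = 256*1413 = 361728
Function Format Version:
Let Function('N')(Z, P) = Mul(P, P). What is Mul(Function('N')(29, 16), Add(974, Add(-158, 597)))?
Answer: 361728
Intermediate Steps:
Function('N')(Z, P) = Pow(P, 2)
Mul(Function('N')(29, 16), Add(974, Add(-158, 597))) = Mul(Pow(16, 2), Add(974, Add(-158, 597))) = Mul(256, Add(974, 439)) = Mul(256, 1413) = 361728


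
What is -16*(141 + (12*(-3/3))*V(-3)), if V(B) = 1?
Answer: -2064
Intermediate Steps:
-16*(141 + (12*(-3/3))*V(-3)) = -16*(141 + (12*(-3/3))*1) = -16*(141 + (12*(-3*⅓))*1) = -16*(141 + (12*(-1))*1) = -16*(141 - 12*1) = -16*(141 - 12) = -16*129 = -1*2064 = -2064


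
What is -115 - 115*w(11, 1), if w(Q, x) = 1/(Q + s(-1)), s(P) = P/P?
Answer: -1495/12 ≈ -124.58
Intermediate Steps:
s(P) = 1
w(Q, x) = 1/(1 + Q) (w(Q, x) = 1/(Q + 1) = 1/(1 + Q))
-115 - 115*w(11, 1) = -115 - 115/(1 + 11) = -115 - 115/12 = -1495/12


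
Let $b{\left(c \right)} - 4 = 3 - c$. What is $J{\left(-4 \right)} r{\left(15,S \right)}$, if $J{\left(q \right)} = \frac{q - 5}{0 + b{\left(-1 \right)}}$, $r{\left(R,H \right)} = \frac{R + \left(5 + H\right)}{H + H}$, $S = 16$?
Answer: $- \frac{81}{64} \approx -1.2656$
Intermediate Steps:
$b{\left(c \right)} = 7 - c$ ($b{\left(c \right)} = 4 - \left(-3 + c\right) = 7 - c$)
$r{\left(R,H \right)} = \frac{5 + H + R}{2 H}$
$J{\left(q \right)} = - \frac{5}{8} + \frac{q}{8}$ ($J{\left(q \right)} = \frac{q - 5}{0 + \left(7 - -1\right)} = \frac{-5 + q}{0 + \left(7 + 1\right)} = \frac{-5 + q}{0 + 8} = \frac{-5 + q}{8} = \left(-5 + q\right) \frac{1}{8} = - \frac{5}{8} + \frac{q}{8}$)
$J{\left(-4 \right)} r{\left(15,S \right)} = \left(- \frac{5}{8} + \frac{1}{8} \left(-4\right)\right) \frac{5 + 16 + 15}{2 \cdot 16} = \left(- \frac{5}{8} - \frac{1}{2}\right) \frac{1}{2} \cdot \frac{1}{16} \cdot 36 = \left(- \frac{9}{8}\right) \frac{9}{8} = - \frac{81}{64}$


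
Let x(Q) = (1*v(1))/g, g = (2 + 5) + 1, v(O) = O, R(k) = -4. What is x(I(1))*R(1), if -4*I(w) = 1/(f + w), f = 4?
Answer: -½ ≈ -0.50000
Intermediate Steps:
I(w) = -1/(4*(4 + w))
g = 8 (g = 7 + 1 = 8)
x(Q) = ⅛ (x(Q) = (1*1)/8 = 1*(⅛) = ⅛)
x(I(1))*R(1) = (⅛)*(-4) = -½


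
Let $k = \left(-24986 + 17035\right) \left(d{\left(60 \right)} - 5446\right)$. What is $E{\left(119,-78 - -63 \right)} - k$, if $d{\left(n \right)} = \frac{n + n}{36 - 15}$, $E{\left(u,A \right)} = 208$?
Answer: $- \frac{302788526}{7} \approx -4.3255 \cdot 10^{7}$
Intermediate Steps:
$d{\left(n \right)} = \frac{2 n}{21}$
$k = \frac{302789982}{7}$ ($k = \left(-24986 + 17035\right) \left(\frac{2}{21} \cdot 60 - 5446\right) = - 7951 \left(\frac{40}{7} - 5446\right) = \left(-7951\right) \left(- \frac{38082}{7}\right) = \frac{302789982}{7} \approx 4.3256 \cdot 10^{7}$)
$E{\left(119,-78 - -63 \right)} - k = 208 - \frac{302789982}{7} = - \frac{302788526}{7}$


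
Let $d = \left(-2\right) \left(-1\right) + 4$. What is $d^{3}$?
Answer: $216$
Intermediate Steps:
$d = 6$ ($d = 2 + 4 = 6$)
$d^{3} = 6^{3} = 216$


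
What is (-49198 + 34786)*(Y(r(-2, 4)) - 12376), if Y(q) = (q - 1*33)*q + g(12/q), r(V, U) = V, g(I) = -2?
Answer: 177382896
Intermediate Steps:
Y(q) = -2 + q*(-33 + q) (Y(q) = (q - 1*33)*q - 2 = (q - 33)*q - 2 = (-33 + q)*q - 2 = q*(-33 + q) - 2 = -2 + q*(-33 + q))
(-49198 + 34786)*(Y(r(-2, 4)) - 12376) = (-49198 + 34786)*((-2 + (-2)**2 - 33*(-2)) - 12376) = -14412*((-2 + 4 + 66) - 12376) = -14412*(68 - 12376) = -14412*(-12308) = 177382896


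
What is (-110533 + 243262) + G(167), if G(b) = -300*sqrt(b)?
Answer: 132729 - 300*sqrt(167) ≈ 1.2885e+5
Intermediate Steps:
(-110533 + 243262) + G(167) = (-110533 + 243262) - 300*sqrt(167) = 132729 - 300*sqrt(167)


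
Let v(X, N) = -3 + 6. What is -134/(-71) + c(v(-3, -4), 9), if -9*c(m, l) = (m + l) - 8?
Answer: 922/639 ≈ 1.4429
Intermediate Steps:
v(X, N) = 3
c(m, l) = 8/9 - l/9 - m/9 (c(m, l) = -((m + l) - 8)/9 = -((l + m) - 8)/9 = -(-8 + l + m)/9 = 8/9 - l/9 - m/9)
-134/(-71) + c(v(-3, -4), 9) = -134/(-71) + (8/9 - ⅑*9 - ⅑*3) = -1/71*(-134) + (8/9 - 1 - ⅓) = 134/71 - 4/9 = 922/639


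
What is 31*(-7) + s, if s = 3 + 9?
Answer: -205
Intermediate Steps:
s = 12
31*(-7) + s = 31*(-7) + 12 = -217 + 12 = -205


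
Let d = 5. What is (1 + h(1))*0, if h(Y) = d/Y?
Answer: 0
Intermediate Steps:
h(Y) = 5/Y
(1 + h(1))*0 = (1 + 5/1)*0 = (1 + 5*1)*0 = (1 + 5)*0 = 6*0 = 0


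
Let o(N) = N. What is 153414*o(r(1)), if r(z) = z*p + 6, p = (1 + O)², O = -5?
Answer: 3375108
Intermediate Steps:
p = 16 (p = (1 - 5)² = (-4)² = 16)
r(z) = 6 + 16*z (r(z) = z*16 + 6 = 16*z + 6 = 6 + 16*z)
153414*o(r(1)) = 153414*(6 + 16*1) = 153414*(6 + 16) = 153414*22 = 3375108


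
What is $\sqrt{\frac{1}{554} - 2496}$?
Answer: $\frac{i \sqrt{766061782}}{554} \approx 49.96 i$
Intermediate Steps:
$\sqrt{\frac{1}{554} - 2496} = \sqrt{- \frac{1382783}{554}} = \frac{i \sqrt{766061782}}{554}$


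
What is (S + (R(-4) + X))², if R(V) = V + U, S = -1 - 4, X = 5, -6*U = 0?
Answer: 16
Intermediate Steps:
U = 0 (U = -⅙*0 = 0)
S = -5
R(V) = V (R(V) = V + 0 = V)
(S + (R(-4) + X))² = (-5 + (-4 + 5))² = (-5 + 1)² = (-4)² = 16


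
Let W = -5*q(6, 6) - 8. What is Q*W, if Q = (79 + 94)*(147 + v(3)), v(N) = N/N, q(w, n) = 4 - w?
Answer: 51208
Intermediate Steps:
v(N) = 1
W = 2 (W = -5*(4 - 1*6) - 8 = -5*(4 - 6) - 8 = -5*(-2) - 8 = 10 - 8 = 2)
Q = 25604 (Q = (79 + 94)*(147 + 1) = 173*148 = 25604)
Q*W = 25604*2 = 51208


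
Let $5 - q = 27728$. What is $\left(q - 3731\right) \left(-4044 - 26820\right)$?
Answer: $970796256$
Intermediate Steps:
$q = -27723$ ($q = 5 - 27728 = -27723$)
$\left(q - 3731\right) \left(-4044 - 26820\right) = \left(-27723 - 3731\right) \left(-4044 - 26820\right) = \left(-31454\right) \left(-30864\right) = 970796256$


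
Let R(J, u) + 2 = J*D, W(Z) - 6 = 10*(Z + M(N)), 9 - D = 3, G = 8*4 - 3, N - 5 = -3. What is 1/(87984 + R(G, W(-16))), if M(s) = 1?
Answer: 1/88156 ≈ 1.1344e-5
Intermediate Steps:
N = 2 (N = 5 - 3 = 2)
G = 29 (G = 32 - 3 = 29)
D = 6 (D = 9 - 1*3 = 9 - 3 = 6)
W(Z) = 16 + 10*Z (W(Z) = 6 + 10*(Z + 1) = 6 + 10*(1 + Z) = 6 + (10 + 10*Z) = 16 + 10*Z)
R(J, u) = -2 + 6*J (R(J, u) = -2 + J*6 = -2 + 6*J)
1/(87984 + R(G, W(-16))) = 1/(87984 + (-2 + 6*29)) = 1/(87984 + (-2 + 174)) = 1/(87984 + 172) = 1/88156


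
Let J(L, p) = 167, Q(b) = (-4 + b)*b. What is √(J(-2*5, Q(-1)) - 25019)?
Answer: 2*I*√6213 ≈ 157.65*I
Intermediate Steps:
Q(b) = b*(-4 + b)
√(J(-2*5, Q(-1)) - 25019) = √(167 - 25019) = √(-24852) = 2*I*√6213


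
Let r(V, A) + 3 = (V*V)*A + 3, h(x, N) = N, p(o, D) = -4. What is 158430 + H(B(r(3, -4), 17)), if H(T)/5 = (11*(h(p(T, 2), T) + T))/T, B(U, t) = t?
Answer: 158540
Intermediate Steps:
r(V, A) = A*V**2 (r(V, A) = -3 + ((V*V)*A + 3) = -3 + (V**2*A + 3) = -3 + (A*V**2 + 3) = -3 + (3 + A*V**2) = A*V**2)
H(T) = 110 (H(T) = 5*((11*(T + T))/T) = 5*((11*(2*T))/T) = 5*((22*T)/T) = 5*22 = 110)
158430 + H(B(r(3, -4), 17)) = 158430 + 110 = 158540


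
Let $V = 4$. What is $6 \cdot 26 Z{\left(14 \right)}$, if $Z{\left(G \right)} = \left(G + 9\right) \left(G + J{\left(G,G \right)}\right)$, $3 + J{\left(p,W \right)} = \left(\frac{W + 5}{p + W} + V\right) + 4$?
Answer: $\frac{494247}{7} \approx 70607.0$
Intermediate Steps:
$J{\left(p,W \right)} = 5 + \frac{5 + W}{W + p}$ ($J{\left(p,W \right)} = -3 + \left(\left(\frac{W + 5}{p + W} + 4\right) + 4\right) = -3 + \left(\left(\frac{5 + W}{W + p} + 4\right) + 4\right) = -3 + \left(\left(4 + \frac{5 + W}{W + p}\right) + 4\right) = -3 + \left(8 + \frac{5 + W}{W + p}\right) = 5 + \frac{5 + W}{W + p}$)
$Z{\left(G \right)} = \left(9 + G\right) \left(G + \frac{5 + 11 G}{2 G}\right)$ ($Z{\left(G \right)} = \left(G + 9\right) \left(G + \frac{5 + 5 G + 6 G}{G + G}\right) = \left(9 + G\right) \left(G + \frac{5 + 11 G}{2 G}\right)$)
$6 \cdot 26 Z{\left(14 \right)} = 6 \cdot 26 \left(52 + 14^{2} + \frac{29}{2} \cdot 14 + \frac{45}{2 \cdot 14}\right) = 156 \left(52 + 196 + 203 + \frac{45}{2} \cdot \frac{1}{14}\right) = 156 \left(52 + 196 + 203 + \frac{45}{28}\right) = 156 \cdot \frac{12673}{28} = \frac{494247}{7}$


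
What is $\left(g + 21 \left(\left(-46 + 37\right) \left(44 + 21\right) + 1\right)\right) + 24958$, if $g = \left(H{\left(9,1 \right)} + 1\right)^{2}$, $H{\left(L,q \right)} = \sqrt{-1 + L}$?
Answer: $12703 + 4 \sqrt{2} \approx 12709.0$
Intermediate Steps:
$g = \left(1 + 2 \sqrt{2}\right)^{2}$ ($g = \left(\sqrt{-1 + 9} + 1\right)^{2} = \left(\sqrt{8} + 1\right)^{2} = \left(2 \sqrt{2} + 1\right)^{2} = \left(1 + 2 \sqrt{2}\right)^{2} \approx 14.657$)
$\left(g + 21 \left(\left(-46 + 37\right) \left(44 + 21\right) + 1\right)\right) + 24958 = \left(\left(9 + 4 \sqrt{2}\right) + 21 \left(\left(-46 + 37\right) \left(44 + 21\right) + 1\right)\right) + 24958 = \left(\left(9 + 4 \sqrt{2}\right) + 21 \left(\left(-9\right) 65 + 1\right)\right) + 24958 = \left(\left(9 + 4 \sqrt{2}\right) + 21 \left(-585 + 1\right)\right) + 24958 = \left(\left(9 + 4 \sqrt{2}\right) + 21 \left(-584\right)\right) + 24958 = \left(\left(9 + 4 \sqrt{2}\right) - 12264\right) + 24958 = \left(-12255 + 4 \sqrt{2}\right) + 24958 = 12703 + 4 \sqrt{2}$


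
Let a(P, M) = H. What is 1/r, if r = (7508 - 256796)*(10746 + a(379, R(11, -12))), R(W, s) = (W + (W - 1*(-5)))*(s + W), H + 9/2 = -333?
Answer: -1/2594714148 ≈ -3.8540e-10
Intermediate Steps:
H = -675/2 (H = -9/2 - 333 = -675/2 ≈ -337.50)
R(W, s) = (5 + 2*W)*(W + s) (R(W, s) = (W + (W + 5))*(W + s) = (W + (5 + W))*(W + s) = (5 + 2*W)*(W + s))
a(P, M) = -675/2
r = -2594714148 (r = (7508 - 256796)*(10746 - 675/2) = -249288*20817/2 = -2594714148)
1/r = 1/(-2594714148) = -1/2594714148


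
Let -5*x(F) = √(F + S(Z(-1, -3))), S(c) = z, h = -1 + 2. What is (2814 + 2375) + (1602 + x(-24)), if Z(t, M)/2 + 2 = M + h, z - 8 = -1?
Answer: 6791 - I*√17/5 ≈ 6791.0 - 0.82462*I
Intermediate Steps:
h = 1
z = 7 (z = 8 - 1 = 7)
Z(t, M) = -2 + 2*M (Z(t, M) = -4 + 2*(M + 1) = -4 + 2*(1 + M) = -4 + (2 + 2*M) = -2 + 2*M)
S(c) = 7
x(F) = -√(7 + F)/5 (x(F) = -√(F + 7)/5 = -√(7 + F)/5)
(2814 + 2375) + (1602 + x(-24)) = (2814 + 2375) + (1602 - √(7 - 24)/5) = 5189 + (1602 - I*√17/5) = 6791 - I*√17/5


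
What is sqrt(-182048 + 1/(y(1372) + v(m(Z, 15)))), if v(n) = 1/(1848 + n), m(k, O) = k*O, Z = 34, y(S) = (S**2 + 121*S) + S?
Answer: I*sqrt(4252878068172879572610890)/4833352945 ≈ 426.67*I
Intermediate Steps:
y(S) = S**2 + 122*S
m(k, O) = O*k
sqrt(-182048 + 1/(y(1372) + v(m(Z, 15)))) = sqrt(-182048 + 1/(1372*(122 + 1372) + 1/(1848 + 15*34))) = sqrt(-182048 + 1/(1372*1494 + 1/(1848 + 510))) = sqrt(-182048 + 1/(2049768 + 1/2358)) = sqrt(-182048 + 1/(4833352945/2358)) = sqrt(-182048 + 2358/4833352945) = sqrt(-879902236929002/4833352945) = I*sqrt(4252878068172879572610890)/4833352945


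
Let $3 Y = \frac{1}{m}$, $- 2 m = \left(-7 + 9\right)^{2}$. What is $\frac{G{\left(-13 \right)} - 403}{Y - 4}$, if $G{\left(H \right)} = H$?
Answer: $\frac{2496}{25} \approx 99.84$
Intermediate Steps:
$m = -2$ ($m = - \frac{\left(-7 + 9\right)^{2}}{2} = - \frac{2^{2}}{2} = \left(- \frac{1}{2}\right) 4 = -2$)
$Y = - \frac{1}{6}$ ($Y = \frac{1}{3 \left(-2\right)} = \frac{1}{3} \left(- \frac{1}{2}\right) = - \frac{1}{6} \approx -0.16667$)
$\frac{G{\left(-13 \right)} - 403}{Y - 4} = \frac{-13 - 403}{- \frac{1}{6} - 4} = - \frac{416}{- \frac{1}{6} - 4} = - \frac{416}{- \frac{25}{6}} = \left(-416\right) \left(- \frac{6}{25}\right) = \frac{2496}{25}$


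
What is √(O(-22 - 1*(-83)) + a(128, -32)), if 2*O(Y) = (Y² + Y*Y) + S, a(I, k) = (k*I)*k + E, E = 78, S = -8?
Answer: √134867 ≈ 367.24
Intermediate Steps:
a(I, k) = 78 + I*k² (a(I, k) = (k*I)*k + 78 = (I*k)*k + 78 = I*k² + 78 = 78 + I*k²)
O(Y) = -4 + Y² (O(Y) = ((Y² + Y*Y) - 8)/2 = ((Y² + Y²) - 8)/2 = (2*Y² - 8)/2 = (-8 + 2*Y²)/2 = -4 + Y²)
√(O(-22 - 1*(-83)) + a(128, -32)) = √((-4 + (-22 - 1*(-83))²) + (78 + 128*(-32)²)) = √((-4 + (-22 + 83)²) + (78 + 128*1024)) = √((-4 + 61²) + (78 + 131072)) = √((-4 + 3721) + 131150) = √(3717 + 131150) = √134867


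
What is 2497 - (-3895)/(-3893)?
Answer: 9716926/3893 ≈ 2496.0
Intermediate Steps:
2497 - (-3895)/(-3893) = 2497 - (-3895)*(-1)/3893 = 2497 - 1*3895/3893 = 2497 - 3895/3893 = 9716926/3893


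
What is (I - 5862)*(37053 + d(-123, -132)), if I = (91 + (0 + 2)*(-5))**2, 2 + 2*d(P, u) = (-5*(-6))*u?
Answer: 24515328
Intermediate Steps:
d(P, u) = -1 + 15*u (d(P, u) = -1 + ((-5*(-6))*u)/2 = -1 + (30*u)/2 = -1 + 15*u)
I = 6561 (I = (91 + 2*(-5))**2 = (91 - 10)**2 = 81**2 = 6561)
(I - 5862)*(37053 + d(-123, -132)) = (6561 - 5862)*(37053 + (-1 + 15*(-132))) = 699*(37053 + (-1 - 1980)) = 699*(37053 - 1981) = 699*35072 = 24515328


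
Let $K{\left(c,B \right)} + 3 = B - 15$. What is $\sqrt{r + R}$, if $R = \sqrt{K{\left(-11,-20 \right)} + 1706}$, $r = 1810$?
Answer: $\sqrt{1810 + 2 \sqrt{417}} \approx 43.021$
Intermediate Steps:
$K{\left(c,B \right)} = -18 + B$ ($K{\left(c,B \right)} = -3 + \left(B - 15\right) = -3 + \left(-15 + B\right) = -18 + B$)
$R = 2 \sqrt{417}$ ($R = \sqrt{\left(-18 - 20\right) + 1706} = \sqrt{-38 + 1706} = \sqrt{1668} = 2 \sqrt{417} \approx 40.841$)
$\sqrt{r + R} = \sqrt{1810 + 2 \sqrt{417}}$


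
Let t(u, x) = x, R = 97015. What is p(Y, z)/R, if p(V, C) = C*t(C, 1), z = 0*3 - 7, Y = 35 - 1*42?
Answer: -7/97015 ≈ -7.2154e-5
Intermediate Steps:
Y = -7 (Y = 35 - 42 = -7)
z = -7 (z = 0 - 7 = -7)
p(V, C) = C (p(V, C) = C*1 = C)
p(Y, z)/R = -7/97015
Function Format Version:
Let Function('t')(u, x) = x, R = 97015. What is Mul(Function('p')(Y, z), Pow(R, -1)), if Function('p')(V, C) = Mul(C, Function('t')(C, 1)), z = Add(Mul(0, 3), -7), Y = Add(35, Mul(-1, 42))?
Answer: Rational(-7, 97015) ≈ -7.2154e-5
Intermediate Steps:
Y = -7 (Y = Add(35, -42) = -7)
z = -7 (z = Add(0, -7) = -7)
Function('p')(V, C) = C (Function('p')(V, C) = Mul(C, 1) = C)
Mul(Function('p')(Y, z), Pow(R, -1)) = Mul(-7, Pow(97015, -1)) = Mul(-7, Rational(1, 97015)) = Rational(-7, 97015)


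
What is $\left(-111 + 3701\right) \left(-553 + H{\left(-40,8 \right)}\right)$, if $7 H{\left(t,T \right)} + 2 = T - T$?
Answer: $- \frac{13904070}{7} \approx -1.9863 \cdot 10^{6}$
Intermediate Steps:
$H{\left(t,T \right)} = - \frac{2}{7}$ ($H{\left(t,T \right)} = - \frac{2}{7} + \frac{T - T}{7} = - \frac{2}{7} + \frac{1}{7} \cdot 0 = - \frac{2}{7} + 0 = - \frac{2}{7}$)
$\left(-111 + 3701\right) \left(-553 + H{\left(-40,8 \right)}\right) = \left(-111 + 3701\right) \left(-553 - \frac{2}{7}\right) = 3590 \left(- \frac{3873}{7}\right) = - \frac{13904070}{7}$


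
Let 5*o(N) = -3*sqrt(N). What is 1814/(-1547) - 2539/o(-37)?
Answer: -1814/1547 - 12695*I*sqrt(37)/111 ≈ -1.1726 - 695.68*I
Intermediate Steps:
o(N) = -3*sqrt(N)/5 (o(N) = (-3*sqrt(N))/5 = -3*sqrt(N)/5)
1814/(-1547) - 2539/o(-37) = 1814/(-1547) - 2539*5*I*sqrt(37)/111 = 1814*(-1/1547) - 2539*5*I*sqrt(37)/111 = -1814/1547 - 2539*5*I*sqrt(37)/111 = -1814/1547 - 12695*I*sqrt(37)/111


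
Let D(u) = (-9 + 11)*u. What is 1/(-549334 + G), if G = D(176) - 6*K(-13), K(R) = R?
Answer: -1/548904 ≈ -1.8218e-6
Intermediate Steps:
D(u) = 2*u
G = 430 (G = 2*176 - 6*(-13) = 352 + 78 = 430)
1/(-549334 + G) = 1/(-549334 + 430) = 1/(-548904) = -1/548904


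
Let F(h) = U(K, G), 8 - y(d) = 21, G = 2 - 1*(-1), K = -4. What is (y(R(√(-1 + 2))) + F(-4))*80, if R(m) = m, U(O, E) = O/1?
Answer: -1360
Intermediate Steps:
G = 3 (G = 2 + 1 = 3)
U(O, E) = O (U(O, E) = O*1 = O)
y(d) = -13 (y(d) = 8 - 1*21 = 8 - 21 = -13)
F(h) = -4
(y(R(√(-1 + 2))) + F(-4))*80 = (-13 - 4)*80 = -17*80 = -1360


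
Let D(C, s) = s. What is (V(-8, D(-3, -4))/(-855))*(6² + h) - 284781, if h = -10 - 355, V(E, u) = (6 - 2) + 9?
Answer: -243483478/855 ≈ -2.8478e+5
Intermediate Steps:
V(E, u) = 13 (V(E, u) = 4 + 9 = 13)
h = -365
(V(-8, D(-3, -4))/(-855))*(6² + h) - 284781 = (13/(-855))*(6² - 365) - 284781 = (13*(-1/855))*(36 - 365) - 284781 = -13/855*(-329) - 284781 = 4277/855 - 284781 = -243483478/855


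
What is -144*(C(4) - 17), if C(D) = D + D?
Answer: 1296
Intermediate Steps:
C(D) = 2*D
-144*(C(4) - 17) = -144*(2*4 - 17) = -144*(8 - 17) = -144*(-9) = 1296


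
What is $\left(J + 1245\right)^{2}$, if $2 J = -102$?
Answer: $1425636$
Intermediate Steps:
$J = -51$ ($J = \frac{1}{2} \left(-102\right) = -51$)
$\left(J + 1245\right)^{2} = \left(-51 + 1245\right)^{2} = 1194^{2} = 1425636$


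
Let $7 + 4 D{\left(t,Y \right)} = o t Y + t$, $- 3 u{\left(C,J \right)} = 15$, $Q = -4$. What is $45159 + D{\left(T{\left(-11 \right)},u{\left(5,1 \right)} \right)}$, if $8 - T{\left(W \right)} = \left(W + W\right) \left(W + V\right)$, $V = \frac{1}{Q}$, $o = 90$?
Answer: $\frac{576329}{8} \approx 72041.0$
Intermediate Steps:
$u{\left(C,J \right)} = -5$ ($u{\left(C,J \right)} = \left(- \frac{1}{3}\right) 15 = -5$)
$V = - \frac{1}{4}$ ($V = \frac{1}{-4} = - \frac{1}{4} \approx -0.25$)
$T{\left(W \right)} = 8 - 2 W \left(- \frac{1}{4} + W\right)$ ($T{\left(W \right)} = 8 - \left(W + W\right) \left(W - \frac{1}{4}\right) = 8 - 2 W \left(- \frac{1}{4} + W\right)$)
$D{\left(t,Y \right)} = - \frac{7}{4} + \frac{t}{4} + \frac{45 Y t}{2}$ ($D{\left(t,Y \right)} = - \frac{7}{4} + \frac{90 t Y + t}{4} = - \frac{7}{4} + \frac{90 Y t + t}{4} = - \frac{7}{4} + \frac{t + 90 Y t}{4} = - \frac{7}{4} + \left(\frac{t}{4} + \frac{45 Y t}{2}\right) = - \frac{7}{4} + \frac{t}{4} + \frac{45 Y t}{2}$)
$45159 + D{\left(T{\left(-11 \right)},u{\left(5,1 \right)} \right)} = 45159 + \left(- \frac{7}{4} + \frac{8 + \frac{1}{2} \left(-11\right) - 2 \left(-11\right)^{2}}{4} + \frac{45}{2} \left(-5\right) \left(8 + \frac{1}{2} \left(-11\right) - 2 \left(-11\right)^{2}\right)\right) = 45159 + \left(- \frac{7}{4} + \frac{8 - \frac{11}{2} - 242}{4} + \frac{45}{2} \left(-5\right) \left(8 - \frac{11}{2} - 242\right)\right) = 45159 + \left(- \frac{7}{4} + \frac{1}{4} \left(- \frac{479}{2}\right) + \frac{45}{2} \left(-5\right) \left(- \frac{479}{2}\right)\right) = 45159 - - \frac{215057}{8} = 45159 + \frac{215057}{8} = \frac{576329}{8}$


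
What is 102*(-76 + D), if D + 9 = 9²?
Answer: -408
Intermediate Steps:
D = 72 (D = -9 + 9² = -9 + 81 = 72)
102*(-76 + D) = 102*(-76 + 72) = 102*(-4) = -408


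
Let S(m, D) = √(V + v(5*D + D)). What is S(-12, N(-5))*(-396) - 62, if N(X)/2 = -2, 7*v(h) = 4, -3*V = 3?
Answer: -62 - 396*I*√21/7 ≈ -62.0 - 259.24*I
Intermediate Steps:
V = -1 (V = -⅓*3 = -1)
v(h) = 4/7 (v(h) = (⅐)*4 = 4/7)
N(X) = -4 (N(X) = 2*(-2) = -4)
S(m, D) = I*√21/7 (S(m, D) = √(-1 + 4/7) = √(-3/7) = I*√21/7)
S(-12, N(-5))*(-396) - 62 = (I*√21/7)*(-396) - 62 = -396*I*√21/7 - 62 = -62 - 396*I*√21/7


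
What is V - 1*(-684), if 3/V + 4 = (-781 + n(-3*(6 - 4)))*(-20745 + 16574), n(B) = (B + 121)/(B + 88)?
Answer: 182381205522/266639189 ≈ 684.00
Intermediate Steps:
n(B) = (121 + B)/(88 + B)
V = 246/266639189 (V = 3/(-4 + (-781 + (121 - 3*(6 - 4))/(88 - 3*(6 - 4)))*(-20745 + 16574)) = 3/(-4 + (-781 + (121 - 3*2)/(88 - 3*2))*(-4171)) = 3/(-4 + (-781 + (121 - 6)/(88 - 6))*(-4171)) = 3/(-4 + (-781 + 115/82)*(-4171)) = 3/(-4 - 63927/82*(-4171)) = 3/(-4 + 266639517/82) = 3/(266639189/82) = 3*(82/266639189) = 246/266639189 ≈ 9.2260e-7)
V - 1*(-684) = 246/266639189 - 1*(-684) = 246/266639189 + 684 = 182381205522/266639189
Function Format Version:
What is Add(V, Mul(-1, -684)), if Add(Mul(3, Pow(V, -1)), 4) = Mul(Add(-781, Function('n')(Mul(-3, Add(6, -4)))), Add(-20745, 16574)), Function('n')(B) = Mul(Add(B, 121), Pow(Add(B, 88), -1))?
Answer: Rational(182381205522, 266639189) ≈ 684.00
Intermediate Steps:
Function('n')(B) = Mul(Pow(Add(88, B), -1), Add(121, B)) (Function('n')(B) = Mul(Add(121, B), Pow(Add(88, B), -1)) = Mul(Pow(Add(88, B), -1), Add(121, B)))
V = Rational(246, 266639189) (V = Mul(3, Pow(Add(-4, Mul(Add(-781, Mul(Pow(Add(88, Mul(-3, Add(6, -4))), -1), Add(121, Mul(-3, Add(6, -4))))), Add(-20745, 16574))), -1)) = Mul(3, Pow(Add(-4, Mul(Add(-781, Mul(Pow(Add(88, Mul(-3, 2)), -1), Add(121, Mul(-3, 2)))), -4171)), -1)) = Mul(3, Pow(Add(-4, Mul(Add(-781, Mul(Pow(Add(88, -6), -1), Add(121, -6))), -4171)), -1)) = Mul(3, Pow(Add(-4, Mul(Add(-781, Mul(Pow(82, -1), 115)), -4171)), -1)) = Mul(3, Pow(Add(-4, Mul(Add(-781, Mul(Rational(1, 82), 115)), -4171)), -1)) = Mul(3, Pow(Add(-4, Mul(Add(-781, Rational(115, 82)), -4171)), -1)) = Mul(3, Pow(Add(-4, Mul(Rational(-63927, 82), -4171)), -1)) = Mul(3, Pow(Add(-4, Rational(266639517, 82)), -1)) = Mul(3, Pow(Rational(266639189, 82), -1)) = Mul(3, Rational(82, 266639189)) = Rational(246, 266639189) ≈ 9.2260e-7)
Add(V, Mul(-1, -684)) = Add(Rational(246, 266639189), Mul(-1, -684)) = Add(Rational(246, 266639189), 684) = Rational(182381205522, 266639189)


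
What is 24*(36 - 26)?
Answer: 240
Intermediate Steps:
24*(36 - 26) = 24*10 = 240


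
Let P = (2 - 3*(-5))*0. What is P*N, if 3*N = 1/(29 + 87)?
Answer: 0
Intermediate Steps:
N = 1/348 (N = 1/(3*(29 + 87)) = (⅓)/116 = (⅓)*(1/116) = 1/348 ≈ 0.0028736)
P = 0 (P = (2 + 15)*0 = 17*0 = 0)
P*N = 0*(1/348) = 0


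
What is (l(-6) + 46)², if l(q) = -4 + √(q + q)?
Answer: 1752 + 168*I*√3 ≈ 1752.0 + 290.98*I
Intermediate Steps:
l(q) = -4 + √2*√q (l(q) = -4 + √(2*q) = -4 + √2*√q)
(l(-6) + 46)² = ((-4 + √2*√(-6)) + 46)² = ((-4 + √2*(I*√6)) + 46)² = ((-4 + 2*I*√3) + 46)² = (42 + 2*I*√3)²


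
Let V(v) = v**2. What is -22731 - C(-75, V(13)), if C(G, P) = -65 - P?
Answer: -22497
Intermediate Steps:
-22731 - C(-75, V(13)) = -22731 - (-65 - 1*13**2) = -22731 - (-65 - 1*169) = -22731 - (-65 - 169) = -22731 - 1*(-234) = -22731 + 234 = -22497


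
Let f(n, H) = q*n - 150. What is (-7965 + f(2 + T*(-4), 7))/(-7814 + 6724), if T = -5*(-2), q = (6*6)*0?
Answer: 1623/218 ≈ 7.4450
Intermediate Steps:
q = 0 (q = 36*0 = 0)
T = 10
f(n, H) = -150 (f(n, H) = 0*n - 150 = 0 - 150 = -150)
(-7965 + f(2 + T*(-4), 7))/(-7814 + 6724) = (-7965 - 150)/(-7814 + 6724) = -8115/(-1090) = -8115*(-1/1090) = 1623/218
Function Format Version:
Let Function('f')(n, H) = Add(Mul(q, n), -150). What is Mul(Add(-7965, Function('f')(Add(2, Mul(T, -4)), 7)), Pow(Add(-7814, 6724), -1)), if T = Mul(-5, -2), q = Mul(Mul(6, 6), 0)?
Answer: Rational(1623, 218) ≈ 7.4450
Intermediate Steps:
q = 0 (q = Mul(36, 0) = 0)
T = 10
Function('f')(n, H) = -150 (Function('f')(n, H) = Add(Mul(0, n), -150) = Add(0, -150) = -150)
Mul(Add(-7965, Function('f')(Add(2, Mul(T, -4)), 7)), Pow(Add(-7814, 6724), -1)) = Mul(Add(-7965, -150), Pow(Add(-7814, 6724), -1)) = Mul(-8115, Pow(-1090, -1)) = Mul(-8115, Rational(-1, 1090)) = Rational(1623, 218)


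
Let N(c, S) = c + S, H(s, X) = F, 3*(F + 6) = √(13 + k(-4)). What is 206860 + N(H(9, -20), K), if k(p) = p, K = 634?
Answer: 207489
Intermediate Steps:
F = -5 (F = -6 + √(13 - 4)/3 = -6 + √9/3 = -6 + (⅓)*3 = -6 + 1 = -5)
H(s, X) = -5
N(c, S) = S + c
206860 + N(H(9, -20), K) = 206860 + (634 - 5) = 206860 + 629 = 207489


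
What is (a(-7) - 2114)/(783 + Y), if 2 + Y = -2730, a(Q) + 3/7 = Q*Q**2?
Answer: 17202/13643 ≈ 1.2609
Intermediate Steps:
a(Q) = -3/7 + Q**3 (a(Q) = -3/7 + Q*Q**2 = -3/7 + Q**3)
Y = -2732 (Y = -2 - 2730 = -2732)
(a(-7) - 2114)/(783 + Y) = ((-3/7 + (-7)**3) - 2114)/(783 - 2732) = ((-3/7 - 343) - 2114)/(-1949) = (-2404/7 - 2114)*(-1/1949) = -17202/7*(-1/1949) = 17202/13643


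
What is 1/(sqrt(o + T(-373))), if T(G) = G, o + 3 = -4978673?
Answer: -I*sqrt(4979049)/4979049 ≈ -0.00044815*I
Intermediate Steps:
o = -4978676 (o = -3 - 4978673 = -4978676)
1/(sqrt(o + T(-373))) = 1/(sqrt(-4978676 - 373)) = 1/(sqrt(-4979049)) = 1/(I*sqrt(4979049)) = -I*sqrt(4979049)/4979049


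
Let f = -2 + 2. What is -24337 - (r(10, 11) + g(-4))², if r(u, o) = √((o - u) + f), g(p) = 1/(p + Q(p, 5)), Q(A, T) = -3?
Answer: -1192549/49 ≈ -24338.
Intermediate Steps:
f = 0
g(p) = 1/(-3 + p) (g(p) = 1/(p - 3) = 1/(-3 + p))
r(u, o) = √(o - u) (r(u, o) = √((o - u) + 0) = √(o - u))
-24337 - (r(10, 11) + g(-4))² = -24337 - (√(11 - 1*10) + 1/(-3 - 4))² = -24337 - (√(11 - 10) + 1/(-7))² = -24337 - (√1 - ⅐)² = -24337 - (1 - ⅐)² = -24337 - (6/7)² = -24337 - 1*36/49 = -24337 - 36/49 = -1192549/49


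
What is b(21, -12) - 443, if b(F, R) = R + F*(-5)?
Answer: -560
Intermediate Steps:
b(F, R) = R - 5*F
b(21, -12) - 443 = (-12 - 5*21) - 443 = (-12 - 105) - 443 = -117 - 443 = -560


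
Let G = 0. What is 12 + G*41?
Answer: 12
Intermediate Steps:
12 + G*41 = 12 + 0*41 = 12 + 0 = 12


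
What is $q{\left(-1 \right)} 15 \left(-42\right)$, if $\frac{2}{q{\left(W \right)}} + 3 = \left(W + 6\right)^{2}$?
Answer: $- \frac{630}{11} \approx -57.273$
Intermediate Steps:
$q{\left(W \right)} = \frac{2}{-3 + \left(6 + W\right)^{2}}$ ($q{\left(W \right)} = \frac{2}{-3 + \left(W + 6\right)^{2}} = \frac{2}{-3 + \left(6 + W\right)^{2}}$)
$q{\left(-1 \right)} 15 \left(-42\right) = \frac{2}{-3 + \left(6 - 1\right)^{2}} \cdot 15 \left(-42\right) = \frac{2}{-3 + 5^{2}} \cdot 15 \left(-42\right) = \frac{2}{-3 + 25} \cdot 15 \left(-42\right) = \frac{2}{22} \cdot 15 \left(-42\right) = 2 \cdot \frac{1}{22} \cdot 15 \left(-42\right) = \frac{1}{11} \cdot 15 \left(-42\right) = \frac{15}{11} \left(-42\right) = - \frac{630}{11}$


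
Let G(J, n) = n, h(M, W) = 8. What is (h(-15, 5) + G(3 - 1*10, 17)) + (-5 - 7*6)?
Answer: -22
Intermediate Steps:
(h(-15, 5) + G(3 - 1*10, 17)) + (-5 - 7*6) = (8 + 17) + (-5 - 7*6) = 25 + (-5 - 42) = 25 - 47 = -22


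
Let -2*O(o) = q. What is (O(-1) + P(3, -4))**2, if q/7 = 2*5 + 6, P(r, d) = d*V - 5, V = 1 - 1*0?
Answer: 4225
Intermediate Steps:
V = 1 (V = 1 + 0 = 1)
P(r, d) = -5 + d (P(r, d) = d*1 - 5 = d - 5 = -5 + d)
q = 112 (q = 7*(2*5 + 6) = 7*(10 + 6) = 7*16 = 112)
O(o) = -56 (O(o) = -1/2*112 = -56)
(O(-1) + P(3, -4))**2 = (-56 + (-5 - 4))**2 = (-56 - 9)**2 = (-65)**2 = 4225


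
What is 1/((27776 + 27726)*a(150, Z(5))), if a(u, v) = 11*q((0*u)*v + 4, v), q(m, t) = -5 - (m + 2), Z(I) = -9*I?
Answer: -1/6715742 ≈ -1.4890e-7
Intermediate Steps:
q(m, t) = -7 - m (q(m, t) = -5 - (2 + m) = -5 + (-2 - m) = -7 - m)
a(u, v) = -121 (a(u, v) = 11*(-7 - ((0*u)*v + 4)) = 11*(-7 - (0*v + 4)) = 11*(-7 - (0 + 4)) = 11*(-7 - 1*4) = 11*(-7 - 4) = 11*(-11) = -121)
1/((27776 + 27726)*a(150, Z(5))) = 1/((27776 + 27726)*(-121)) = -1/121/55502 = (1/55502)*(-1/121) = -1/6715742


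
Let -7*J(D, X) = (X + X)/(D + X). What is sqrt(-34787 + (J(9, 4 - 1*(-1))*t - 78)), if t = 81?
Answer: I*sqrt(1708790)/7 ≈ 186.74*I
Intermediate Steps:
J(D, X) = -2*X/(7*(D + X)) (J(D, X) = -(X + X)/(7*(D + X)) = -2*X/(7*(D + X)))
sqrt(-34787 + (J(9, 4 - 1*(-1))*t - 78)) = sqrt(-34787 + (-2*(4 - 1*(-1))/(7*9 + 7*(4 - 1*(-1)))*81 - 78)) = sqrt(-34787 + (-2*(4 + 1)/(63 + 7*(4 + 1))*81 - 78)) = sqrt(-34787 + (-2*5/(63 + 7*5)*81 - 78)) = sqrt(-34787 + (-2*5/(63 + 35)*81 - 78)) = sqrt(-34787 + (-2*5/98*81 - 78)) = sqrt(-34787 + (-2*5*1/98*81 - 78)) = sqrt(-34787 + (-5/49*81 - 78)) = sqrt(-34787 + (-405/49 - 78)) = sqrt(-34787 - 4227/49) = sqrt(-1708790/49) = I*sqrt(1708790)/7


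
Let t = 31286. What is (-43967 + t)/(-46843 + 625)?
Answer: 4227/15406 ≈ 0.27437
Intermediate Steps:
(-43967 + t)/(-46843 + 625) = (-43967 + 31286)/(-46843 + 625) = -12681/(-46218) = -12681*(-1/46218) = 4227/15406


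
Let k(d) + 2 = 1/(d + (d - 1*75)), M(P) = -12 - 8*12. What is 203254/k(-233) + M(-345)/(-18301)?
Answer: -2012385419650/19819983 ≈ -1.0153e+5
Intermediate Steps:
M(P) = -108 (M(P) = -12 - 96 = -108)
k(d) = -2 + 1/(-75 + 2*d) (k(d) = -2 + 1/(d + (d - 1*75)) = -2 + 1/(d + (d - 75)) = -2 + 1/(d + (-75 + d)) = -2 + 1/(-75 + 2*d))
203254/k(-233) + M(-345)/(-18301) = 203254/(((151 - 4*(-233))/(-75 + 2*(-233)))) - 108/(-18301) = 203254/(((151 + 932)/(-75 - 466))) - 108*(-1/18301) = 203254/((1083/(-541))) + 108/18301 = 203254/((-1/541*1083)) + 108/18301 = 203254/(-1083/541) + 108/18301 = 203254*(-541/1083) + 108/18301 = -109960414/1083 + 108/18301 = -2012385419650/19819983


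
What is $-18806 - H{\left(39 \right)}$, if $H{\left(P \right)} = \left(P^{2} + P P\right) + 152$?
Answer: $-22000$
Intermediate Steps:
$H{\left(P \right)} = 152 + 2 P^{2}$ ($H{\left(P \right)} = \left(P^{2} + P^{2}\right) + 152 = 2 P^{2} + 152 = 152 + 2 P^{2}$)
$-18806 - H{\left(39 \right)} = -18806 - \left(152 + 2 \cdot 39^{2}\right) = -18806 - \left(152 + 2 \cdot 1521\right) = -18806 - \left(152 + 3042\right) = -18806 - 3194 = -22000$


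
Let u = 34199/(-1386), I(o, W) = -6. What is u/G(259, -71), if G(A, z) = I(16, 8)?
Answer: 3109/756 ≈ 4.1124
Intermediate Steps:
G(A, z) = -6
u = -3109/126 (u = 34199*(-1/1386) = -3109/126 ≈ -24.675)
u/G(259, -71) = -3109/126/(-6) = -3109/126*(-⅙) = 3109/756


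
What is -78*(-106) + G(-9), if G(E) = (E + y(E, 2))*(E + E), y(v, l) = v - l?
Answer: 8628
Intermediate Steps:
G(E) = 2*E*(-2 + 2*E) (G(E) = (E + (E - 1*2))*(E + E) = (E + (E - 2))*(2*E) = (E + (-2 + E))*(2*E) = (-2 + 2*E)*(2*E) = 2*E*(-2 + 2*E))
-78*(-106) + G(-9) = -78*(-106) + 4*(-9)*(-1 - 9) = 8268 + 4*(-9)*(-10) = 8268 + 360 = 8628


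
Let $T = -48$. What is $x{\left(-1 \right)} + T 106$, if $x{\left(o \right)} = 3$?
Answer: $-5085$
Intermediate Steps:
$x{\left(-1 \right)} + T 106 = 3 - 5088 = -5085$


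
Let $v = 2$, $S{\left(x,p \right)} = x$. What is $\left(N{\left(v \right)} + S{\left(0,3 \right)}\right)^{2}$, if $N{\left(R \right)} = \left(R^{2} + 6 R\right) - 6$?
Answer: $100$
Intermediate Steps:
$N{\left(R \right)} = -6 + R^{2} + 6 R$
$\left(N{\left(v \right)} + S{\left(0,3 \right)}\right)^{2} = \left(\left(-6 + 2^{2} + 6 \cdot 2\right) + 0\right)^{2} = \left(\left(-6 + 4 + 12\right) + 0\right)^{2} = \left(10 + 0\right)^{2} = 10^{2} = 100$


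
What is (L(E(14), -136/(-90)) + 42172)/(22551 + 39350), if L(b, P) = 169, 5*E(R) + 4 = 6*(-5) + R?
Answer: 42341/61901 ≈ 0.68401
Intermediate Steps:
E(R) = -34/5 + R/5 (E(R) = -⅘ + (6*(-5) + R)/5 = -⅘ + (-30 + R)/5 = -⅘ + (-6 + R/5) = -34/5 + R/5)
(L(E(14), -136/(-90)) + 42172)/(22551 + 39350) = (169 + 42172)/(22551 + 39350) = 42341/61901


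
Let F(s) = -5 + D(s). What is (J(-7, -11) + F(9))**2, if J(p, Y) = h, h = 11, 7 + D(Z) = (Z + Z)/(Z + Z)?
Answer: 0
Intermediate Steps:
D(Z) = -6 (D(Z) = -7 + (Z + Z)/(Z + Z) = -7 + (2*Z)/((2*Z)) = -7 + (2*Z)*(1/(2*Z)) = -7 + 1 = -6)
J(p, Y) = 11
F(s) = -11 (F(s) = -5 - 6 = -11)
(J(-7, -11) + F(9))**2 = (11 - 11)**2 = 0**2 = 0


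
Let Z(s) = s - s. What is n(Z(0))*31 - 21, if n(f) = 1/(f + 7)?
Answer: -116/7 ≈ -16.571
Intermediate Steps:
Z(s) = 0
n(f) = 1/(7 + f)
n(Z(0))*31 - 21 = 31/(7 + 0) - 21 = 31/7 - 21 = -116/7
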